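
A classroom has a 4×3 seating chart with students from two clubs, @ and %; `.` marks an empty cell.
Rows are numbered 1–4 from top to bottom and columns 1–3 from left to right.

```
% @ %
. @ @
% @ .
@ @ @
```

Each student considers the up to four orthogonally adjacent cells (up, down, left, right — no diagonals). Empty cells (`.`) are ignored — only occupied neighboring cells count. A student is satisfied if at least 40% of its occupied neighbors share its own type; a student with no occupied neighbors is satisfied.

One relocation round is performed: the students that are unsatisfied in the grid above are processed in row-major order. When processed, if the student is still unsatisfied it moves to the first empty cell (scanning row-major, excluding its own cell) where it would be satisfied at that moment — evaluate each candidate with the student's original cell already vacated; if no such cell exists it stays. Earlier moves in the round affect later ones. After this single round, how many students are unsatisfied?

Initially unsatisfied (in order): (1,1), (1,2), (1,3), (3,1).
  (1,1) → (2,1).
  (1,2): now satisfied by earlier moves; stays.
  (1,3) → (1,1).
  (3,1): no empty cell satisfies it; stays.
Resulting grid:
% @ .
% @ @
% @ .
@ @ @
Unsatisfied now: (3,1).

1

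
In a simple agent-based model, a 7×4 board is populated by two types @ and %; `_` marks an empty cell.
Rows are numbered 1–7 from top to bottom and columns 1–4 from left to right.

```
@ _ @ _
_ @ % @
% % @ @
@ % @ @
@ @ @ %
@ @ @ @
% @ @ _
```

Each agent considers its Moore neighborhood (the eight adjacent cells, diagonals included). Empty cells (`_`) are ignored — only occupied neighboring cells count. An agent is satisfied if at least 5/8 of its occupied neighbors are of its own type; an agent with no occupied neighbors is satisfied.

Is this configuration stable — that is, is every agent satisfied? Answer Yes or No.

No

(1,1)@ 1/1 ok
(1,3)@ 2/3 ok
(2,2)@ 3/6 unhappy
(2,3)% 1/6 unhappy
(2,4)@ 3/4 ok
(3,1)% 2/4 unhappy
(3,2)% 3/7 unhappy
(3,3)@ 5/8 ok
(3,4)@ 4/5 ok
(4,1)@ 2/5 unhappy
(4,2)% 2/8 unhappy
(4,3)@ 5/8 ok
(4,4)@ 4/5 ok
(5,1)@ 4/5 ok
(5,2)@ 7/8 ok
(5,3)@ 6/8 ok
(5,4)% 0/5 unhappy
(6,1)@ 4/5 ok
(6,2)@ 7/8 ok
(6,3)@ 6/7 ok
(6,4)@ 3/4 ok
(7,1)% 0/3 unhappy
(7,2)@ 4/5 ok
(7,3)@ 4/4 ok
For instance (2,2) has only 3/6 same-type neighbors, below 5/8.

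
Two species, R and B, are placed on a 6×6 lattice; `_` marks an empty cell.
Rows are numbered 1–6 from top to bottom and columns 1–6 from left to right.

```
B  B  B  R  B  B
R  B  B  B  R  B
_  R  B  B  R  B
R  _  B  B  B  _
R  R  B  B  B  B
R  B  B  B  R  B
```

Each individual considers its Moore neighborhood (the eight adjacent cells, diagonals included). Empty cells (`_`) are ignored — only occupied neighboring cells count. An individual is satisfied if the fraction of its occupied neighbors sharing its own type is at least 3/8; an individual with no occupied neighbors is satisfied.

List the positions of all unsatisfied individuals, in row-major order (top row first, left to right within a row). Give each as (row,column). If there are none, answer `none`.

(1,1)B 2/3 satisfied
(1,2)B 4/5 satisfied
(1,3)B 4/5 satisfied
(1,4)R 1/5 not
(1,5)B 3/5 satisfied
(1,6)B 2/3 satisfied
(2,1)R 1/4 not
(2,2)B 5/7 satisfied
(2,3)B 6/8 satisfied
(2,4)B 5/8 satisfied
(2,5)R 2/8 not
(2,6)B 3/5 satisfied
(3,2)R 2/6 not
(3,3)B 6/7 satisfied
(3,4)B 6/8 satisfied
(3,5)R 1/7 not
(3,6)B 2/4 satisfied
(4,1)R 3/3 satisfied
(4,3)B 5/7 satisfied
(4,4)B 7/8 satisfied
(4,5)B 6/7 satisfied
(5,1)R 3/4 satisfied
(5,2)R 3/7 satisfied
(5,3)B 6/7 satisfied
(5,4)B 7/8 satisfied
(5,5)B 6/7 satisfied
(5,6)B 3/4 satisfied
(6,1)R 2/3 satisfied
(6,2)B 2/5 satisfied
(6,3)B 4/5 satisfied
(6,4)B 4/5 satisfied
(6,5)R 0/5 not
(6,6)B 2/3 satisfied

(1,4), (2,1), (2,5), (3,2), (3,5), (6,5)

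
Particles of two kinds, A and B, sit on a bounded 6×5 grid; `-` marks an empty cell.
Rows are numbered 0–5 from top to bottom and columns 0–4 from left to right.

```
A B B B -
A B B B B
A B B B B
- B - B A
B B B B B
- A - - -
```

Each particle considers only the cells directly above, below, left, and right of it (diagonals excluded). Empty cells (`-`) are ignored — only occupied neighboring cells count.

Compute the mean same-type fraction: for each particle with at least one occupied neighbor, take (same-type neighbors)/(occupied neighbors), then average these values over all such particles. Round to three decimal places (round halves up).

(0,0)A 1/2
(0,1)B 2/3
(0,2)B 3/3
(0,3)B 2/2
(1,0)A 2/3
(1,1)B 3/4
(1,2)B 4/4
(1,3)B 4/4
(1,4)B 2/2
(2,0)A 1/2
(2,1)B 3/4
(2,2)B 3/3
(2,3)B 4/4
(2,4)B 2/3
(3,1)B 2/2
(3,3)B 2/3
(3,4)A 0/3
(4,0)B 1/1
(4,1)B 3/4
(4,2)B 2/2
(4,3)B 3/3
(4,4)B 1/2
(5,1)A 0/1
Sum over 23 particles: 1/2 + 2/3 + 3/3 + 2/2 + 2/3 + 3/4 + 4/4 + 4/4 + 2/2 + 1/2 + 3/4 + 3/3 + 4/4 + 2/3 + 2/2 + 2/3 + 0/3 + 1/1 + 3/4 + 2/2 + 3/3 + 1/2 + 0/1 = 209/12; mean = 209/12 ÷ 23 = 209/276 = 0.757246… → 0.757.

0.757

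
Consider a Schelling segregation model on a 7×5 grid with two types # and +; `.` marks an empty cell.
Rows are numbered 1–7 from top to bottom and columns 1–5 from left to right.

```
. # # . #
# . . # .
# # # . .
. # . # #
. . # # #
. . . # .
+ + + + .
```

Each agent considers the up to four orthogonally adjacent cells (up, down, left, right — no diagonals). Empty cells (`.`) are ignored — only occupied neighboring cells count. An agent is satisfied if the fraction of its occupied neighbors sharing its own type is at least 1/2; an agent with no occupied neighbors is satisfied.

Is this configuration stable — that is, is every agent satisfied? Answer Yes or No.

Yes

(1,2)# 1/1 satisfied
(1,3)# 1/1 satisfied
(1,5)# 0/0 satisfied
(2,1)# 1/1 satisfied
(2,4)# 0/0 satisfied
(3,1)# 2/2 satisfied
(3,2)# 3/3 satisfied
(3,3)# 1/1 satisfied
(4,2)# 1/1 satisfied
(4,4)# 2/2 satisfied
(4,5)# 2/2 satisfied
(5,3)# 1/1 satisfied
(5,4)# 4/4 satisfied
(5,5)# 2/2 satisfied
(6,4)# 1/2 satisfied
(7,1)+ 1/1 satisfied
(7,2)+ 2/2 satisfied
(7,3)+ 2/2 satisfied
(7,4)+ 1/2 satisfied
All meet the threshold, so the configuration is stable.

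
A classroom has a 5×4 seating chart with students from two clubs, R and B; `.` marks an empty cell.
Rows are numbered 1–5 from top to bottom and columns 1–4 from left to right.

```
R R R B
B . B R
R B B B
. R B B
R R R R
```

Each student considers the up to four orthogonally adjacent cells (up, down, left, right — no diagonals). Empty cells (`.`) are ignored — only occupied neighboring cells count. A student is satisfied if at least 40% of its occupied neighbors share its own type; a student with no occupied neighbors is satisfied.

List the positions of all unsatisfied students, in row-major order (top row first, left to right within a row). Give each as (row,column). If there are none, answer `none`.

(1,3), (1,4), (2,1), (2,3), (2,4), (3,1), (3,2), (4,2)

(1,1)R 1/2 ✓
(1,2)R 2/2 ✓
(1,3)R 1/3 ✗
(1,4)B 0/2 ✗
(2,1)B 0/2 ✗
(2,3)B 1/3 ✗
(2,4)R 0/3 ✗
(3,1)R 0/2 ✗
(3,2)B 1/3 ✗
(3,3)B 4/4 ✓
(3,4)B 2/3 ✓
(4,2)R 1/3 ✗
(4,3)B 2/4 ✓
(4,4)B 2/3 ✓
(5,1)R 1/1 ✓
(5,2)R 3/3 ✓
(5,3)R 2/3 ✓
(5,4)R 1/2 ✓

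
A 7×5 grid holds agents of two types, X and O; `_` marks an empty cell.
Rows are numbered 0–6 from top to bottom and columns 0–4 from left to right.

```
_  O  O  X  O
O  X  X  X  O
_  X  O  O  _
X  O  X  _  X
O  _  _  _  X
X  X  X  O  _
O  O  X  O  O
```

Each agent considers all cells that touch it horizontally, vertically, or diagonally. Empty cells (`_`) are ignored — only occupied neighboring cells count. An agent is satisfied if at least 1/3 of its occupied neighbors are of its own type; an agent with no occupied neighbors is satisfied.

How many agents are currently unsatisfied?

7

Row 0: (0,1)O 2/4 ✓ · (0,2)O 1/5 ✗ · (0,3)X 2/5 ✓ · (0,4)O 1/3 ✓
Row 1: (1,0)O 1/3 ✓ · (1,1)X 2/6 ✓ · (1,2)X 4/8 ✓ · (1,3)X 2/7 ✗ · (1,4)O 2/4 ✓
Row 2: (2,1)X 4/7 ✓ · (2,2)O 2/7 ✗ · (2,3)O 2/6 ✓
Row 3: (3,0)X 1/3 ✓ · (3,1)O 2/5 ✓ · (3,2)X 1/4 ✗ · (3,4)X 1/2 ✓
Row 4: (4,0)O 1/4 ✗ · (4,4)X 1/2 ✓
Row 5: (5,0)X 1/4 ✗ · (5,1)X 3/6 ✓ · (5,2)X 2/5 ✓ · (5,3)O 2/5 ✓
Row 6: (6,0)O 1/3 ✓ · (6,1)O 1/5 ✗ · (6,2)X 2/5 ✓ · (6,3)O 2/4 ✓ · (6,4)O 2/2 ✓
Unsatisfied: (0,2), (1,3), (2,2), (3,2), (4,0), (5,0), (6,1) — 7 in total.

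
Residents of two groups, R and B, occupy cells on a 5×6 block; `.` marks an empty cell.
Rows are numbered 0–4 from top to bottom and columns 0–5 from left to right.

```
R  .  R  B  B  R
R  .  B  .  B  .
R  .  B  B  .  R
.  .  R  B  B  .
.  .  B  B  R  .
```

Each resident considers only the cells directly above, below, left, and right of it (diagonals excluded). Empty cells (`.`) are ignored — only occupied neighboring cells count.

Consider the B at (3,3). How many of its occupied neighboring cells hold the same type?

Occupied neighbors of (3,3): (2,3)=B, (4,3)=B, (3,2)=R, (3,4)=B.
Same type (B): 3 of 4.

3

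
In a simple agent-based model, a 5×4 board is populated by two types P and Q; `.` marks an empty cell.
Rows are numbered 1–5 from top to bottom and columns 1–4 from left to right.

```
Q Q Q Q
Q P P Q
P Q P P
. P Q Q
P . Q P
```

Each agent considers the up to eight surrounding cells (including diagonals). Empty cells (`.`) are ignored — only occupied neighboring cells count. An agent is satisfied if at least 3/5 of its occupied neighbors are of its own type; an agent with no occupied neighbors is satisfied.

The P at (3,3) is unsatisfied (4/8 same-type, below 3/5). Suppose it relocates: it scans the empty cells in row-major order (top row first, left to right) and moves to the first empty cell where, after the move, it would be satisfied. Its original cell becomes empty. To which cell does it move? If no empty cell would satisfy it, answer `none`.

(4,1)

Vacating (3,3). Empty cells in order:
  (4,1): 3/4 same-type → satisfied — stop here.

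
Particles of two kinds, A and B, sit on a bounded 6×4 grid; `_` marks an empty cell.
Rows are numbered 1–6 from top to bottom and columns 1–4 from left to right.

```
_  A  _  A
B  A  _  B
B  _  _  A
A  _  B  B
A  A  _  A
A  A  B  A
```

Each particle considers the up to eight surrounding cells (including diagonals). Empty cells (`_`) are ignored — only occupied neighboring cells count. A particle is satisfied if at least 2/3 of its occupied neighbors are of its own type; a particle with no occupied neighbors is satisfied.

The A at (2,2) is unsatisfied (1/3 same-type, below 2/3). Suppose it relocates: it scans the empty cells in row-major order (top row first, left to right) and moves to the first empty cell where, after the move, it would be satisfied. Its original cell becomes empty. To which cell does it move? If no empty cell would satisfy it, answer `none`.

(1,3)

Vacating (2,2). Empty cells in order:
  (1,1): 1/2 same-type → still unsatisfied.
  (1,3): 2/3 same-type → satisfied — stop here.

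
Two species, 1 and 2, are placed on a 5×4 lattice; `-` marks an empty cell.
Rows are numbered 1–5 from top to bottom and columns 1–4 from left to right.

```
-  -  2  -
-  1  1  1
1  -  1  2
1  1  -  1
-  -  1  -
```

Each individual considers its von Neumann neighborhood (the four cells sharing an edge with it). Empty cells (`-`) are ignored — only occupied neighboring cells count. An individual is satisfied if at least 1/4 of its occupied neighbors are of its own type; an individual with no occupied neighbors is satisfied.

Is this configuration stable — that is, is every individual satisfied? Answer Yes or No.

(1,3)2 0/1 ✗
(2,2)1 1/1 ✓
(2,3)1 3/4 ✓
(2,4)1 1/2 ✓
(3,1)1 1/1 ✓
(3,3)1 1/2 ✓
(3,4)2 0/3 ✗
(4,1)1 2/2 ✓
(4,2)1 1/1 ✓
(4,4)1 0/1 ✗
(5,3)1 0/0 ✓
For instance (1,3) has only 0/1 same-type neighbors, below 1/4.

No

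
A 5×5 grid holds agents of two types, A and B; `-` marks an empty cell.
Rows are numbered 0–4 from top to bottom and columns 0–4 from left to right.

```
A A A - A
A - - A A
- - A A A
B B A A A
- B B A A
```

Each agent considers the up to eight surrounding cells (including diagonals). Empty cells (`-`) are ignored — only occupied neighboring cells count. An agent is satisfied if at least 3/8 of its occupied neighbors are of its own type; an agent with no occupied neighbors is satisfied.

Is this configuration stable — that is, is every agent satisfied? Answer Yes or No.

(0,0)A 2/2 satisfied
(0,1)A 3/3 satisfied
(0,2)A 2/2 satisfied
(0,4)A 2/2 satisfied
(1,0)A 2/2 satisfied
(1,3)A 6/6 satisfied
(1,4)A 4/4 satisfied
(2,2)A 4/5 satisfied
(2,3)A 7/7 satisfied
(2,4)A 5/5 satisfied
(3,0)B 2/2 satisfied
(3,1)B 3/5 satisfied
(3,2)A 4/7 satisfied
(3,3)A 7/8 satisfied
(3,4)A 5/5 satisfied
(4,1)B 3/4 satisfied
(4,2)B 2/5 satisfied
(4,3)A 4/5 satisfied
(4,4)A 3/3 satisfied
All meet the threshold, so the configuration is stable.

Yes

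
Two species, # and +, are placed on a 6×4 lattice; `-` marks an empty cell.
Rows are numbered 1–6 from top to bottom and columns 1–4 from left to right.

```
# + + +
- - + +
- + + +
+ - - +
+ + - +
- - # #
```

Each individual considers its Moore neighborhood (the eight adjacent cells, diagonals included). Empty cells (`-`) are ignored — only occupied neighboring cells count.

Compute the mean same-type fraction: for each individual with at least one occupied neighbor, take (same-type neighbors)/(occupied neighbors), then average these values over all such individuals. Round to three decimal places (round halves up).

0.781

Row 1: (1,1)# 0/1 · (1,2)+ 2/3 · (1,3)+ 4/4 · (1,4)+ 3/3
Row 2: (2,3)+ 7/7 · (2,4)+ 5/5
Row 3: (3,2)+ 3/3 · (3,3)+ 5/5 · (3,4)+ 4/4
Row 4: (4,1)+ 3/3 · (4,4)+ 3/3
Row 5: (5,1)+ 2/2 · (5,2)+ 2/3 · (5,4)+ 1/3
Row 6: (6,3)# 1/3 · (6,4)# 1/2
Sum over 16 individuals: 0/1 + 2/3 + 4/4 + 3/3 + 7/7 + 5/5 + 3/3 + 5/5 + 4/4 + 3/3 + 3/3 + 2/2 + 2/3 + 1/3 + 1/3 + 1/2 = 25/2; mean = 25/2 ÷ 16 = 25/32 = 0.78125 → 0.781.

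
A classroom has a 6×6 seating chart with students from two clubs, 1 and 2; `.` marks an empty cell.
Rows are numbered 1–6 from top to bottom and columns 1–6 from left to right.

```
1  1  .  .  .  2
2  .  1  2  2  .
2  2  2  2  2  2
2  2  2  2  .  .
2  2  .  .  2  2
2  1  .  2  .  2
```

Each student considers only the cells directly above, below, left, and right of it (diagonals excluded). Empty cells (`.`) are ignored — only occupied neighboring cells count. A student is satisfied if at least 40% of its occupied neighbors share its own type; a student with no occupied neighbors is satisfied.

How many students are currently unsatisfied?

Row 1: (1,1)1 1/2 ok · (1,2)1 1/1 ok · (1,6)2 0/0 ok
Row 2: (2,1)2 1/2 ok · (2,3)1 0/2 unhappy · (2,4)2 2/3 ok · (2,5)2 2/2 ok
Row 3: (3,1)2 3/3 ok · (3,2)2 3/3 ok · (3,3)2 3/4 ok · (3,4)2 4/4 ok · (3,5)2 3/3 ok · (3,6)2 1/1 ok
Row 4: (4,1)2 3/3 ok · (4,2)2 4/4 ok · (4,3)2 3/3 ok · (4,4)2 2/2 ok
Row 5: (5,1)2 3/3 ok · (5,2)2 2/3 ok · (5,5)2 1/1 ok · (5,6)2 2/2 ok
Row 6: (6,1)2 1/2 ok · (6,2)1 0/2 unhappy · (6,4)2 0/0 ok · (6,6)2 1/1 ok
Unsatisfied: (2,3), (6,2) — 2 in total.

2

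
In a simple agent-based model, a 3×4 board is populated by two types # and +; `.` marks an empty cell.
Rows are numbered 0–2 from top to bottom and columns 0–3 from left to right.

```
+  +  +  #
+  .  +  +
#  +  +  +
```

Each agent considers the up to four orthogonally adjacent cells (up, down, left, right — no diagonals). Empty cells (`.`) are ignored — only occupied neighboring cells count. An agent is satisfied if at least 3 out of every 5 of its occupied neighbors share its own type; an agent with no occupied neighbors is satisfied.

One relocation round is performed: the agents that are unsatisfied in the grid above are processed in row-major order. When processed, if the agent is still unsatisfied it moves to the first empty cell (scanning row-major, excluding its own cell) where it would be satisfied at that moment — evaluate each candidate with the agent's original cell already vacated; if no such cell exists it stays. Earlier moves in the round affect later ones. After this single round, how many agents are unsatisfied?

Initially unsatisfied (in order): (0,3), (1,0), (2,0), (2,1).
  (0,3): no empty cell satisfies it; stays.
  (1,0) → (1,1).
  (2,0): no empty cell satisfies it; stays.
  (2,1): now satisfied by earlier moves; stays.
Resulting grid:
+ + + #
. + + +
# + + +
Unsatisfied now: (0,3), (2,0).

2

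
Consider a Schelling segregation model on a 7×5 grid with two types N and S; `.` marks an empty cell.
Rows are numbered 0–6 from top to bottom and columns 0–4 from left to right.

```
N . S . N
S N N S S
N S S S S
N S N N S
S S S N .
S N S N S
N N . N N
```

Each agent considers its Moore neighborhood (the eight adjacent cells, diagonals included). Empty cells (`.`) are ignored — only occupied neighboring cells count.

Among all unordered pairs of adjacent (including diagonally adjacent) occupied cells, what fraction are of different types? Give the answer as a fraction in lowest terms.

Scan each occupied cell's neighbors to the right and below (and the two forward diagonals) so each pair is counted once.
From row 0: 5 unlike of 7 pairs (running 5/7).
From row 1: 8 unlike of 17 pairs (running 13/24).
From row 2: 9 unlike of 17 pairs (running 22/41).
From row 3: 9 unlike of 15 pairs (running 31/56).
From row 4: 7 unlike of 14 pairs (running 38/70).
From row 5: 10 unlike of 14 pairs (running 48/84).
From row 6: 0 unlike of 2 pairs (running 48/86).
Total adjacent occupied pairs: 86; unlike-type pairs: 48.
48/86 reduces to 24/43.

24/43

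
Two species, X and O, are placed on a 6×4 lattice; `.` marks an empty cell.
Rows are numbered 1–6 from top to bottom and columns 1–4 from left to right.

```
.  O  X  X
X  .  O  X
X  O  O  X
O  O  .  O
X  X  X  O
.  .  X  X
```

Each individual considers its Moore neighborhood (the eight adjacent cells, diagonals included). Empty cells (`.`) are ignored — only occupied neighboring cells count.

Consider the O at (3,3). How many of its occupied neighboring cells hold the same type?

Occupied neighbors of (3,3): (2,3)=O, (2,4)=X, (3,2)=O, (3,4)=X, (4,2)=O, (4,4)=O.
Same type (O): 4 of 6.

4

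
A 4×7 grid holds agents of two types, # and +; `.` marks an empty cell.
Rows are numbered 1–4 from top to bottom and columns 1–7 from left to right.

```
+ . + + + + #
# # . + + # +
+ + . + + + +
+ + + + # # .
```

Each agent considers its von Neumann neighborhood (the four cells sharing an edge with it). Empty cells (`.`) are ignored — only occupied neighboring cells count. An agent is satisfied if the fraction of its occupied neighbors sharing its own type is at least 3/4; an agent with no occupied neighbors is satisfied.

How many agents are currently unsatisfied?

13

Row 1: (1,1)+ 0/1 unhappy · (1,3)+ 1/1 ok · (1,4)+ 3/3 ok · (1,5)+ 3/3 ok · (1,6)+ 1/3 unhappy · (1,7)# 0/2 unhappy
Row 2: (2,1)# 1/3 unhappy · (2,2)# 1/2 unhappy · (2,4)+ 3/3 ok · (2,5)+ 3/4 ok · (2,6)# 0/4 unhappy · (2,7)+ 1/3 unhappy
Row 3: (3,1)+ 2/3 unhappy · (3,2)+ 2/3 unhappy · (3,4)+ 3/3 ok · (3,5)+ 3/4 ok · (3,6)+ 2/4 unhappy · (3,7)+ 2/2 ok
Row 4: (4,1)+ 2/2 ok · (4,2)+ 3/3 ok · (4,3)+ 2/2 ok · (4,4)+ 2/3 unhappy · (4,5)# 1/3 unhappy · (4,6)# 1/2 unhappy
Unsatisfied: (1,1), (1,6), (1,7), (2,1), (2,2), (2,6), (2,7), (3,1), (3,2), (3,6), (4,4), (4,5), (4,6) — 13 in total.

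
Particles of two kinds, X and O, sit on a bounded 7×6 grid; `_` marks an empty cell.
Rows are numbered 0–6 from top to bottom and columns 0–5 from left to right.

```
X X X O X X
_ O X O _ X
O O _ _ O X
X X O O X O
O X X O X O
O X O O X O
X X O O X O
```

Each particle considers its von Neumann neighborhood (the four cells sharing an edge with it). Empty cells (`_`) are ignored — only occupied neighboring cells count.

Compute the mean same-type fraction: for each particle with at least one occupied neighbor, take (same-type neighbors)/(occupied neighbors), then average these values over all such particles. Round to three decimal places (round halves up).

Row 0: (0,0)X 1/1 · (0,1)X 2/3 · (0,2)X 2/3 · (0,3)O 1/3 · (0,4)X 1/2 · (0,5)X 2/2
Row 1: (1,1)O 1/3 · (1,2)X 1/3 · (1,3)O 1/2 · (1,5)X 2/2
Row 2: (2,0)O 1/2 · (2,1)O 2/3 · (2,4)O 0/2 · (2,5)X 1/3
Row 3: (3,0)X 1/3 · (3,1)X 2/4 · (3,2)O 1/3 · (3,3)O 2/3 · (3,4)X 1/4 · (3,5)O 1/3
Row 4: (4,0)O 1/3 · (4,1)X 3/4 · (4,2)X 1/4 · (4,3)O 2/4 · (4,4)X 2/4 · (4,5)O 2/3
Row 5: (5,0)O 1/3 · (5,1)X 2/4 · (5,2)O 2/4 · (5,3)O 3/4 · (5,4)X 2/4 · (5,5)O 2/3
Row 6: (6,0)X 1/2 · (6,1)X 2/3 · (6,2)O 2/3 · (6,3)O 2/3 · (6,4)X 1/3 · (6,5)O 1/2
Sum over 38 particles: 1/1 + 2/3 + 2/3 + 1/3 + 1/2 + 2/2 + 1/3 + 1/3 + 1/2 + 2/2 + 1/2 + 2/3 + 0/2 + 1/3 + 1/3 + 2/4 + 1/3 + 2/3 + 1/4 + 1/3 + 1/3 + 3/4 + 1/4 + 2/4 + 2/4 + 2/3 + 1/3 + 2/4 + 2/4 + 3/4 + 2/4 + 2/3 + 1/2 + 2/3 + 2/3 + 2/3 + 1/3 + 1/2 = 119/6; mean = 119/6 ÷ 38 = 119/228 = 0.521929… → 0.522.

0.522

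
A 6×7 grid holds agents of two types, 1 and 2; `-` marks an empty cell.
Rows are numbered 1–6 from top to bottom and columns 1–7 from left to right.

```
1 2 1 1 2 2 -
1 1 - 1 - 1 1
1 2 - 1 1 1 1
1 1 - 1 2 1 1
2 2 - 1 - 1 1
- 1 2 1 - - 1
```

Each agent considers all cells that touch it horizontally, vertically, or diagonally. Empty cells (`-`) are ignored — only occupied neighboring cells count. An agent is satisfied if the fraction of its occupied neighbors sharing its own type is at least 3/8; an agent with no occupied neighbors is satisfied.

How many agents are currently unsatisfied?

Row 1: (1,1)1 2/3 satisfied · (1,2)2 0/4 not · (1,3)1 3/4 satisfied · (1,4)1 2/3 satisfied · (1,5)2 1/4 not · (1,6)2 1/3 not
Row 2: (2,1)1 3/5 satisfied · (2,2)1 4/6 satisfied · (2,4)1 4/5 satisfied · (2,6)1 4/6 satisfied · (2,7)1 3/4 satisfied
Row 3: (3,1)1 4/5 satisfied · (3,2)2 0/5 not · (3,4)1 3/4 satisfied · (3,5)1 6/7 satisfied · (3,6)1 6/7 satisfied · (3,7)1 5/5 satisfied
Row 4: (4,1)1 2/5 satisfied · (4,2)1 2/5 satisfied · (4,4)1 3/4 satisfied · (4,5)2 0/7 not · (4,6)1 6/7 satisfied · (4,7)1 5/5 satisfied
Row 5: (5,1)2 1/4 not · (5,2)2 2/5 satisfied · (5,4)1 2/4 satisfied · (5,6)1 4/5 satisfied · (5,7)1 4/4 satisfied
Row 6: (6,2)1 0/3 not · (6,3)2 1/4 not · (6,4)1 1/2 satisfied · (6,7)1 2/2 satisfied
Unsatisfied: (1,2), (1,5), (1,6), (3,2), (4,5), (5,1), (6,2), (6,3) — 8 in total.

8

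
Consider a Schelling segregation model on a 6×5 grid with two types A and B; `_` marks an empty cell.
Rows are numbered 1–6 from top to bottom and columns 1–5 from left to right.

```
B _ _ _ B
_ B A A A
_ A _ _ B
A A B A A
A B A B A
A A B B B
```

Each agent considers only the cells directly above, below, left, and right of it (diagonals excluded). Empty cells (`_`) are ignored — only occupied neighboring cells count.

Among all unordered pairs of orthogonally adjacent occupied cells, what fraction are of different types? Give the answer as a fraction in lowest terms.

3/5

Scan each occupied cell's neighbors to the right and below so each pair is counted once.
Row 1: B(1,5)–A(2,5)≠  → 1/1 unlike.
Row 2: B(2,2)–A(2,3)≠ B(2,2)–A(3,2)≠ A(2,3)–A(2,4)= A(2,4)–A(2,5)= A(2,5)–B(3,5)≠  → 3/5 unlike.
Row 3: A(3,2)–A(4,2)= B(3,5)–A(4,5)≠  → 1/2 unlike.
Row 4: A(4,1)–A(4,2)= A(4,1)–A(5,1)= A(4,2)–B(4,3)≠ A(4,2)–B(5,2)≠ B(4,3)–A(4,4)≠ B(4,3)–A(5,3)≠ A(4,4)–A(4,5)= A(4,4)–B(5,4)≠ A(4,5)–A(5,5)=  → 5/9 unlike.
Row 5: A(5,1)–B(5,2)≠ A(5,1)–A(6,1)= B(5,2)–A(5,3)≠ B(5,2)–A(6,2)≠ A(5,3)–B(5,4)≠ A(5,3)–B(6,3)≠ B(5,4)–A(5,5)≠ B(5,4)–B(6,4)= A(5,5)–B(6,5)≠  → 7/9 unlike.
Row 6: A(6,1)–A(6,2)= A(6,2)–B(6,3)≠ B(6,3)–B(6,4)= B(6,4)–B(6,5)=  → 1/4 unlike.
Total adjacent occupied pairs: 30; unlike-type pairs: 18.
18/30 reduces to 3/5.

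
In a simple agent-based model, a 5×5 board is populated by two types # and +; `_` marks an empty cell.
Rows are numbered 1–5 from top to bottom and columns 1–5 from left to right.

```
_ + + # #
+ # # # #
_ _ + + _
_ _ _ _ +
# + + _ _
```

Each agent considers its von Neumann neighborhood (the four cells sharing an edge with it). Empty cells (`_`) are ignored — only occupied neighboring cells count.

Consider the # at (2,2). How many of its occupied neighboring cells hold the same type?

Occupied neighbors of (2,2): (1,2)=+, (2,1)=+, (2,3)=#.
Same type (#): 1 of 3.

1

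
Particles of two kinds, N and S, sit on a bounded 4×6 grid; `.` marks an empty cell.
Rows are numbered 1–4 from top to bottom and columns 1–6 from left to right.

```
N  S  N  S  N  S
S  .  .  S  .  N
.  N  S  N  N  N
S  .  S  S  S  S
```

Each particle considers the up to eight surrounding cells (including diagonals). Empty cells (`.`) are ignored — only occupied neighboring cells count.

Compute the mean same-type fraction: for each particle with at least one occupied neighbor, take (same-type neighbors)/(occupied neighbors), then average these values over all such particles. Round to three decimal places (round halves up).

0.309

Row 1: (1,1)N 0/2 · (1,2)S 1/3 · (1,3)N 0/3 · (1,4)S 1/3 · (1,5)N 1/4 · (1,6)S 0/2
Row 2: (2,1)S 1/3 · (2,4)S 2/6 · (2,6)N 3/4
Row 3: (3,2)N 0/4 · (3,3)S 3/5 · (3,4)N 1/6 · (3,5)N 3/7 · (3,6)N 2/4
Row 4: (4,1)S 0/1 · (4,3)S 2/4 · (4,4)S 3/5 · (4,5)S 2/5 · (4,6)S 1/3
Sum over 19 particles: 0/2 + 1/3 + 0/3 + 1/3 + 1/4 + 0/2 + 1/3 + 2/6 + 3/4 + 0/4 + 3/5 + 1/6 + 3/7 + 2/4 + 0/1 + 2/4 + 3/5 + 2/5 + 1/3 = 1231/210; mean = 1231/210 ÷ 19 = 1231/3990 = 0.308521… → 0.309.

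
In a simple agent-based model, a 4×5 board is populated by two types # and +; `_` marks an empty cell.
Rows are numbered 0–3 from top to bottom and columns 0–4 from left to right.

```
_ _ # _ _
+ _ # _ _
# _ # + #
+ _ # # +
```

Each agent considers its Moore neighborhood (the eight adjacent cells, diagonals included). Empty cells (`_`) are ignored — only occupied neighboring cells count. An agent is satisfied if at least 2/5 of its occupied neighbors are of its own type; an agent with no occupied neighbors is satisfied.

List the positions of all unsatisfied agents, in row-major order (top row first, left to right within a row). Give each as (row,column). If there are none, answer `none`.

(1,0), (2,0), (2,3), (2,4), (3,0), (3,4)

(0,2)# 1/1 ✓
(1,0)+ 0/1 ✗
(1,2)# 2/3 ✓
(2,0)# 0/2 ✗
(2,2)# 3/4 ✓
(2,3)+ 1/6 ✗
(2,4)# 1/3 ✗
(3,0)+ 0/1 ✗
(3,2)# 2/3 ✓
(3,3)# 3/5 ✓
(3,4)+ 1/3 ✗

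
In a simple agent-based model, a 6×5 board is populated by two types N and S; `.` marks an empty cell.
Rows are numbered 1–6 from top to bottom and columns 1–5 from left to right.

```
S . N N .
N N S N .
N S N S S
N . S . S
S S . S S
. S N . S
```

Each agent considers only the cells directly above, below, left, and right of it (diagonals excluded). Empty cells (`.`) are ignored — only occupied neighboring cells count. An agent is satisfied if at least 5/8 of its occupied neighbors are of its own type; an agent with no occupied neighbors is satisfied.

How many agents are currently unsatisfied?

13

(1,1)S 0/1 ✗
(1,3)N 1/2 ✗
(1,4)N 2/2 ✓
(2,1)N 2/3 ✓
(2,2)N 1/3 ✗
(2,3)S 0/4 ✗
(2,4)N 1/3 ✗
(3,1)N 2/3 ✓
(3,2)S 0/3 ✗
(3,3)N 0/4 ✗
(3,4)S 1/3 ✗
(3,5)S 2/2 ✓
(4,1)N 1/2 ✗
(4,3)S 0/1 ✗
(4,5)S 2/2 ✓
(5,1)S 1/2 ✗
(5,2)S 2/2 ✓
(5,4)S 1/1 ✓
(5,5)S 3/3 ✓
(6,2)S 1/2 ✗
(6,3)N 0/1 ✗
(6,5)S 1/1 ✓
Unsatisfied: (1,1), (1,3), (2,2), (2,3), (2,4), (3,2), (3,3), (3,4), (4,1), (4,3), (5,1), (6,2), (6,3) — 13 in total.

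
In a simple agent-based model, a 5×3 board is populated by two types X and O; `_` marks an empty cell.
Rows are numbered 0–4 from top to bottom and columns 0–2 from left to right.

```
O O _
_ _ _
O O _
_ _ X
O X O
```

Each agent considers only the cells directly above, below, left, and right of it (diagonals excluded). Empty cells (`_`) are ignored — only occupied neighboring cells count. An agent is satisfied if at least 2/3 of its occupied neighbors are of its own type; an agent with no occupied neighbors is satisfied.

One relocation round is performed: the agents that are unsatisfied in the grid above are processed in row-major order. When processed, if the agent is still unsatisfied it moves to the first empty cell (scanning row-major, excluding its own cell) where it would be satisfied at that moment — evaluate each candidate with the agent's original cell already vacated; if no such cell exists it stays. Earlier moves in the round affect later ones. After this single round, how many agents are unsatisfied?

0

Initially unsatisfied (in order): (3,2), (4,0), (4,1), (4,2).
  (3,2) → (1,2).
  (4,0) → (1,0).
  (4,1) → (4,0).
  (4,2): now satisfied by earlier moves; stays.
Resulting grid:
O O _
O _ X
O O _
_ _ _
X _ O
All satisfied now.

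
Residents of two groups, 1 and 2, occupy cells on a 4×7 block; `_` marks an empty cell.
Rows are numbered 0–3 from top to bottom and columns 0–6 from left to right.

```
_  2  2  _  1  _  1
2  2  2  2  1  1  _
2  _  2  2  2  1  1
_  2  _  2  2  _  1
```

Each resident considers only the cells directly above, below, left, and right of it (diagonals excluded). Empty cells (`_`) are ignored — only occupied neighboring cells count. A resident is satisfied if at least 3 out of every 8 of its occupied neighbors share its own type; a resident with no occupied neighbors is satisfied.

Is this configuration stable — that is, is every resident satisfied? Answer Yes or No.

Row 0: (0,1)2 2/2 ✓ · (0,2)2 2/2 ✓ · (0,4)1 1/1 ✓ · (0,6)1 0/0 ✓
Row 1: (1,0)2 2/2 ✓ · (1,1)2 3/3 ✓ · (1,2)2 4/4 ✓ · (1,3)2 2/3 ✓ · (1,4)1 2/4 ✓ · (1,5)1 2/2 ✓
Row 2: (2,0)2 1/1 ✓ · (2,2)2 2/2 ✓ · (2,3)2 4/4 ✓ · (2,4)2 2/4 ✓ · (2,5)1 2/3 ✓ · (2,6)1 2/2 ✓
Row 3: (3,1)2 0/0 ✓ · (3,3)2 2/2 ✓ · (3,4)2 2/2 ✓ · (3,6)1 1/1 ✓
All meet the threshold, so the configuration is stable.

Yes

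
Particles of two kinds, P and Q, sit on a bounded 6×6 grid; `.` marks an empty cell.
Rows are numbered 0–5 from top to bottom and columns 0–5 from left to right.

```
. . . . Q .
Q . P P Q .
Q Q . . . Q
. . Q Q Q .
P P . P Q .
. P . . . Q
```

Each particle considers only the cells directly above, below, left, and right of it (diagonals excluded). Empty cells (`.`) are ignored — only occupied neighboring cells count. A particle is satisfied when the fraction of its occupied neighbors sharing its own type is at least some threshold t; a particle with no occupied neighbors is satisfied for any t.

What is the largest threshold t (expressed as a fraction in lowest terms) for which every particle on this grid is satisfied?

0/1

(0,4)Q 1/1
(1,0)Q 1/1
(1,2)P 1/1
(1,3)P 1/2
(1,4)Q 1/2
(2,0)Q 2/2
(2,1)Q 1/1
(2,5)Q — no occupied neighbors
(3,2)Q 1/1
(3,3)Q 2/3
(3,4)Q 2/2
(4,0)P 1/1
(4,1)P 2/2
(4,3)P 0/2
(4,4)Q 1/2
(5,1)P 1/1
(5,5)Q — no occupied neighbors
The smallest same-type fraction is 0/2 at (4,3), which reduces to 0/1. Any threshold above that leaves this particle unsatisfied.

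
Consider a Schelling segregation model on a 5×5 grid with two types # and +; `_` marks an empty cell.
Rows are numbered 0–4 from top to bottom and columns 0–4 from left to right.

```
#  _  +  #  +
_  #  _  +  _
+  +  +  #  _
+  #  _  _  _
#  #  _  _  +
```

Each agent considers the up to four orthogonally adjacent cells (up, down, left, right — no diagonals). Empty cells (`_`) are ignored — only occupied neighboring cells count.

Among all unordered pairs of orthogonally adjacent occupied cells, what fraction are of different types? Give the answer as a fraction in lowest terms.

9/14

Scan each occupied cell's neighbors to the right and below so each pair is counted once.
Row 0: +(0,2)–#(0,3)≠ #(0,3)–+(0,4)≠ #(0,3)–+(1,3)≠  → 3/3 unlike.
Row 1: #(1,1)–+(2,1)≠ +(1,3)–#(2,3)≠  → 2/2 unlike.
Row 2: +(2,0)–+(2,1)= +(2,0)–+(3,0)= +(2,1)–+(2,2)= +(2,1)–#(3,1)≠ +(2,2)–#(2,3)≠  → 2/5 unlike.
Row 3: +(3,0)–#(3,1)≠ +(3,0)–#(4,0)≠ #(3,1)–#(4,1)=  → 2/3 unlike.
Row 4: #(4,0)–#(4,1)=  → 0/1 unlike.
Total adjacent occupied pairs: 14; unlike-type pairs: 9.
9/14 is already in lowest terms.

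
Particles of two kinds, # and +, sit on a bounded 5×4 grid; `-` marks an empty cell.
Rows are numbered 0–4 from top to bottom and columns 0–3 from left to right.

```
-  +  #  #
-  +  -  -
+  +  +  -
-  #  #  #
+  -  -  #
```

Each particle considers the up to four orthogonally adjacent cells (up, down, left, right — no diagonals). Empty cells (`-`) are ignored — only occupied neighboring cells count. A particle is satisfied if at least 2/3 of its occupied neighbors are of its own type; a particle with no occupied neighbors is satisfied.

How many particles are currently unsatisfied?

Row 0: (0,1)+ 1/2 not · (0,2)# 1/2 not · (0,3)# 1/1 satisfied
Row 1: (1,1)+ 2/2 satisfied
Row 2: (2,0)+ 1/1 satisfied · (2,1)+ 3/4 satisfied · (2,2)+ 1/2 not
Row 3: (3,1)# 1/2 not · (3,2)# 2/3 satisfied · (3,3)# 2/2 satisfied
Row 4: (4,0)+ 0/0 satisfied · (4,3)# 1/1 satisfied
Unsatisfied: (0,1), (0,2), (2,2), (3,1) — 4 in total.

4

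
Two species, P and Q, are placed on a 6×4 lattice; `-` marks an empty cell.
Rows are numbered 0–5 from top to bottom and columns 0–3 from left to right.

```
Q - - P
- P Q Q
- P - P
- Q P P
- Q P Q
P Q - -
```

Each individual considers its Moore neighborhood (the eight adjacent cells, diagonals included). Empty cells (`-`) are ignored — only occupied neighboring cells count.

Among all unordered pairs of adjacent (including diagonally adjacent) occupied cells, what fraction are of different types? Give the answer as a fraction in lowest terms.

9/14

Scan each occupied cell's neighbors to the right and below (and the two forward diagonals) so each pair is counted once.
From row 0: 3 unlike of 3 pairs (running 3/3).
From row 1: 4 unlike of 6 pairs (running 7/9).
From row 2: 1 unlike of 4 pairs (running 8/13).
From row 3: 5 unlike of 9 pairs (running 13/22).
From row 4: 4 unlike of 5 pairs (running 17/27).
From row 5: 1 unlike of 1 pairs (running 18/28).
Total adjacent occupied pairs: 28; unlike-type pairs: 18.
18/28 reduces to 9/14.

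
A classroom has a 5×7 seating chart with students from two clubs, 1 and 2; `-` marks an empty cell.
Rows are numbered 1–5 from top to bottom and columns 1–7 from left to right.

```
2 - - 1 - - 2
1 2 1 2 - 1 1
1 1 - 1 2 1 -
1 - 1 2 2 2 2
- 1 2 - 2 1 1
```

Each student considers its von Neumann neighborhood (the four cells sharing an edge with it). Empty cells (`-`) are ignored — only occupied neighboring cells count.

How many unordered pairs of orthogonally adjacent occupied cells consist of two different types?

Scan each occupied cell's neighbors to the right and below so each pair is counted once.
From row 1: 3 unlike of 3 pairs (running 3/3).
From row 2: 5 unlike of 8 pairs (running 8/11).
From row 3: 4 unlike of 7 pairs (running 12/18).
From row 4: 4 unlike of 8 pairs (running 16/26).
From row 5: 2 unlike of 3 pairs (running 18/29).
Total adjacent occupied pairs: 29; unlike-type pairs: 18.

18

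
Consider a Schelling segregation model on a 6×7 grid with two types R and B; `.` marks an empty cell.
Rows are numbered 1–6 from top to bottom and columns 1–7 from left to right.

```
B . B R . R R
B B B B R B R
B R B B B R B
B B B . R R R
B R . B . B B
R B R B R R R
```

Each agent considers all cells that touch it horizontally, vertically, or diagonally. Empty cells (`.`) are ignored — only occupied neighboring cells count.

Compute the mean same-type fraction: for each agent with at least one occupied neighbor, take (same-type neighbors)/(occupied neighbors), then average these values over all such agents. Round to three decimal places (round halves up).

Row 1: (1,1)B 2/2 · (1,3)B 3/4 · (1,4)R 1/4 · (1,6)R 3/4 · (1,7)R 2/3
Row 2: (2,1)B 3/4 · (2,2)B 6/7 · (2,3)B 5/7 · (2,4)B 5/7 · (2,5)R 3/7 · (2,6)B 2/7 · (2,7)R 3/5
Row 3: (3,1)B 4/5 · (3,2)R 0/8 · (3,3)B 6/7 · (3,4)B 5/7 · (3,5)B 3/7 · (3,6)R 5/8 · (3,7)B 1/5
Row 4: (4,1)B 3/5 · (4,2)B 5/7 · (4,3)B 4/6 · (4,5)R 2/6 · (4,6)R 3/7 · (4,7)R 2/5
Row 5: (5,1)B 3/5 · (5,2)R 2/7 · (5,4)B 2/5 · (5,6)B 1/7 · (5,7)B 1/5
Row 6: (6,1)R 1/3 · (6,2)B 1/4 · (6,3)R 1/4 · (6,4)B 1/3 · (6,5)R 1/4 · (6,6)R 2/4 · (6,7)R 1/3
Sum over 37 agents: 2/2 + 3/4 + 1/4 + 3/4 + 2/3 + 3/4 + 6/7 + 5/7 + 5/7 + 3/7 + 2/7 + 3/5 + 4/5 + 0/8 + 6/7 + 5/7 + 3/7 + 5/8 + 1/5 + 3/5 + 5/7 + 4/6 + 2/6 + 3/7 + 2/5 + 3/5 + 2/7 + 2/5 + 1/7 + 1/5 + 1/3 + 1/4 + 1/4 + 1/3 + 1/4 + 2/4 + 1/3 = 15467/840; mean = 15467/840 ÷ 37 = 15467/31080 = 0.497651… → 0.498.

0.498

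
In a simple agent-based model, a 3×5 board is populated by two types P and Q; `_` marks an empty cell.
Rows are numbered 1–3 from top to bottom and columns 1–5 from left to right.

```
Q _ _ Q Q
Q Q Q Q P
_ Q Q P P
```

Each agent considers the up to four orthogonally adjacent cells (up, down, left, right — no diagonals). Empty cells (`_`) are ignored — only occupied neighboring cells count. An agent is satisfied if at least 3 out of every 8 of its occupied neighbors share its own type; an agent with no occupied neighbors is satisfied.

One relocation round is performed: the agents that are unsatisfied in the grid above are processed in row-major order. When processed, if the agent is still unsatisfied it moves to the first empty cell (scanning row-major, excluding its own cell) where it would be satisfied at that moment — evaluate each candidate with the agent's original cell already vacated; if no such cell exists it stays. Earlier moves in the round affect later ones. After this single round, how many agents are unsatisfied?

Initially unsatisfied (in order): (2,5), (3,4).
  (2,5): no empty cell satisfies it; stays.
  (3,4): no empty cell satisfies it; stays.
Resulting grid:
Q _ _ Q Q
Q Q Q Q P
_ Q Q P P
Unsatisfied now: (2,5), (3,4).

2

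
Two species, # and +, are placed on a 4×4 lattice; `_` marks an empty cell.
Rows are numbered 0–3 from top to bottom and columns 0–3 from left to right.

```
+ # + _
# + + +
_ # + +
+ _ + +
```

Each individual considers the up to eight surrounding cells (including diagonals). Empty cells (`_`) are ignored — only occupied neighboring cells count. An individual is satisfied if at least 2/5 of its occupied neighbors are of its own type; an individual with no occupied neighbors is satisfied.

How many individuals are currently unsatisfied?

4

(0,0)+ 1/3 ✗
(0,1)# 1/5 ✗
(0,2)+ 3/4 ✓
(1,0)# 2/4 ✓
(1,1)+ 4/7 ✓
(1,2)+ 5/7 ✓
(1,3)+ 4/4 ✓
(2,1)# 1/6 ✗
(2,2)+ 6/7 ✓
(2,3)+ 5/5 ✓
(3,0)+ 0/1 ✗
(3,2)+ 3/4 ✓
(3,3)+ 3/3 ✓
Unsatisfied: (0,0), (0,1), (2,1), (3,0) — 4 in total.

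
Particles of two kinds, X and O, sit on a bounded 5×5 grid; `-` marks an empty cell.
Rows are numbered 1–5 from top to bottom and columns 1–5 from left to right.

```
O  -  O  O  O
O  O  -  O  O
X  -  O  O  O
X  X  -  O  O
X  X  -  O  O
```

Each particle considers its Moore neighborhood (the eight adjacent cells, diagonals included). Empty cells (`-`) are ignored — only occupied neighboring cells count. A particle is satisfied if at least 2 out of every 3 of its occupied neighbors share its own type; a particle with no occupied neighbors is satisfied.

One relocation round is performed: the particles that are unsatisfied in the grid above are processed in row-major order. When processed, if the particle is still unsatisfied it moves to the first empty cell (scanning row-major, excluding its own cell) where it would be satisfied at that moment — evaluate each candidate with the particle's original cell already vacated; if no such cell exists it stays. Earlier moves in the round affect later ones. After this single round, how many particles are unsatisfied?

Initially unsatisfied (in order): (3,1).
  (3,1): no empty cell satisfies it; stays.
Resulting grid:
O - O O O
O O - O O
X - O O O
X X - O O
X X - O O
Unsatisfied now: (3,1).

1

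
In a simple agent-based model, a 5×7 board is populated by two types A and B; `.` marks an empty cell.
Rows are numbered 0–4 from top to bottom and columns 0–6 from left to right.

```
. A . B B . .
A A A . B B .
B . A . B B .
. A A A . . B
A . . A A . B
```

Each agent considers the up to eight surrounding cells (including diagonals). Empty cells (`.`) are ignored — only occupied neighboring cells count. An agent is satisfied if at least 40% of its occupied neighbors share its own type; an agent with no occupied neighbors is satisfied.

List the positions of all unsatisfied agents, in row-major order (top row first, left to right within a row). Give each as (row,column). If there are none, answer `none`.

(0,1)A 3/3 ✓
(0,3)B 2/3 ✓
(0,4)B 3/3 ✓
(1,0)A 2/3 ✓
(1,1)A 4/5 ✓
(1,2)A 3/4 ✓
(1,4)B 5/5 ✓
(1,5)B 4/4 ✓
(2,0)B 0/3 ✗
(2,2)A 5/5 ✓
(2,4)B 3/4 ✓
(2,5)B 4/4 ✓
(3,1)A 3/4 ✓
(3,2)A 4/4 ✓
(3,3)A 4/5 ✓
(3,6)B 2/2 ✓
(4,0)A 1/1 ✓
(4,3)A 3/3 ✓
(4,4)A 2/2 ✓
(4,6)B 1/1 ✓

(2,0)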